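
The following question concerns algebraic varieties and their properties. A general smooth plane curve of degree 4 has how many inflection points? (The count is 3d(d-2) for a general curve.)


For a general smooth plane curve C of degree d, the inflection points are
the intersection of C with its Hessian curve, which has degree 3(d-2).
By Bezout, the total intersection number is d * 3(d-2) = 4 * 6 = 24.
For a general curve every flex is ordinary, so each contributes
multiplicity 1 to C·Hess(C), and the number of distinct inflection
points is 3d(d-2).
Inflection points = 3*4*(4-2) = 3*4*2 = 24

24


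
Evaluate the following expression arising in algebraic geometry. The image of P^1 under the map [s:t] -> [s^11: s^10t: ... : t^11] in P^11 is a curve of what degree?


The rational normal curve in P^11 is the image of P^1 under the 11-uple Veronese.
A general hyperplane in P^11 pulls back to a degree-11 form on P^1, which has 11 zeros,
so the curve meets a general hyperplane in 11 points. Degree = 11.

11


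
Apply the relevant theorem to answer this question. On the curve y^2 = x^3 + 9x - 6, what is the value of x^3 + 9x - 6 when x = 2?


Compute x^3 + 9x - 6 at x = 2:
x^3 = 2^3 = 8
9*x = 9*2 = 18
Sum: 8 + 18 - 6 = 20

20


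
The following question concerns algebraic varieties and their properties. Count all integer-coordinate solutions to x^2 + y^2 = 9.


Systematically check integer values of x where x^2 <= 9.
For each valid x, check if 9 - x^2 is a perfect square.
x=0: 9 - 0 = 9, sqrt = 3 (valid)
x=3: 9 - 9 = 0, sqrt = 0 (valid)
Total integer solutions found: 4

4


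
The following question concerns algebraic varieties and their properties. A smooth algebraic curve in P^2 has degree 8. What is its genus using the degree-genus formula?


Using the genus formula for smooth plane curves:
g = (d-1)(d-2)/2
g = (8-1)(8-2)/2
g = 7*6/2
g = 42/2 = 21

21


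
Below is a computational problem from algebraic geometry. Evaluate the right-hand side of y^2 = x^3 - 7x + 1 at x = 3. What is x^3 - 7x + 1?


Compute x^3 - 7x + 1 at x = 3:
x^3 = 3^3 = 27
(-7)*x = (-7)*3 = -21
Sum: 27 - 21 + 1 = 7

7


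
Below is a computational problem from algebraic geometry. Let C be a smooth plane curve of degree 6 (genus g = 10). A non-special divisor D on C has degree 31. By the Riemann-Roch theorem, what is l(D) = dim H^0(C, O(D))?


First, compute the genus of a smooth plane curve of degree 6:
g = (d-1)(d-2)/2 = (6-1)(6-2)/2 = 10
For a non-special divisor D (i.e., h^1(D) = 0), Riemann-Roch gives:
l(D) = deg(D) - g + 1
Since deg(D) = 31 >= 2g - 1 = 19, D is non-special.
l(D) = 31 - 10 + 1 = 22

22


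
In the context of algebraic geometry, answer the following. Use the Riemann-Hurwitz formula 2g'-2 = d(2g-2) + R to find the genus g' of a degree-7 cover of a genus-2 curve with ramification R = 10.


Riemann-Hurwitz formula: 2g' - 2 = d(2g - 2) + R
Given: d = 7, g = 2, R = 10
2g' - 2 = 7*(2*2 - 2) + 10
2g' - 2 = 7*2 + 10
2g' - 2 = 14 + 10 = 24
2g' = 26
g' = 13

13


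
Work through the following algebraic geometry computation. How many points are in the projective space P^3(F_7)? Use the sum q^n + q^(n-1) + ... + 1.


P^3(F_7) has (q^(n+1) - 1)/(q - 1) points.
= 7^3 + 7^2 + 7^1 + 7^0
= 343 + 49 + 7 + 1
= 400

400


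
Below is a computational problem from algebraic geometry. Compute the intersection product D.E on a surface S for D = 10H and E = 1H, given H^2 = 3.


Using bilinearity of the intersection pairing on a surface S:
(aH).(bH) = ab * (H.H)
We have H^2 = 3.
D.E = (10H).(1H) = 10*1*3
= 10*3
= 30

30


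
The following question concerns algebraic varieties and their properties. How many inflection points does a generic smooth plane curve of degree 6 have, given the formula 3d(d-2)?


For a general smooth plane curve C of degree d, the inflection points are
the intersection of C with its Hessian curve, which has degree 3(d-2).
By Bezout, the total intersection number is d * 3(d-2) = 6 * 12 = 72.
For a general curve every flex is ordinary, so each contributes
multiplicity 1 to C·Hess(C), and the number of distinct inflection
points is 3d(d-2).
Inflection points = 3*6*(6-2) = 3*6*4 = 72

72


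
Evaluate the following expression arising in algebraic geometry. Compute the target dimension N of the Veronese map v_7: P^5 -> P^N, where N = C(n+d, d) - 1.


The Veronese embedding v_d: P^n -> P^N maps each point to all
degree-d monomials in n+1 homogeneous coordinates.
N = C(n+d, d) - 1
N = C(5+7, 7) - 1
N = C(12, 7) - 1
C(12, 7) = 792
N = 792 - 1 = 791

791


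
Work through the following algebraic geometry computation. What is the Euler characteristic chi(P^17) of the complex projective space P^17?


The complex projective space P^17 has one cell in each even real dimension 0, 2, ..., 34.
The cohomology groups are H^{2k}(P^17) = Z for k = 0,...,17, and 0 otherwise.
Euler characteristic = sum of Betti numbers = 1 per even-dimensional cohomology group.
chi(P^17) = 17 + 1 = 18

18


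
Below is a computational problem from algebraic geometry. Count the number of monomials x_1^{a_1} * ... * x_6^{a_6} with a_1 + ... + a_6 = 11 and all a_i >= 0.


The number of degree-11 monomials in 6 variables is C(d+n-1, n-1).
= C(11+6-1, 6-1) = C(16, 5)
= 4368

4368


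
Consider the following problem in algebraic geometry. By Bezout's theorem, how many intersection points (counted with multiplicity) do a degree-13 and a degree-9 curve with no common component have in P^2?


Bezout's theorem states the intersection count equals the product of degrees.
Intersection count = 13 * 9 = 117

117


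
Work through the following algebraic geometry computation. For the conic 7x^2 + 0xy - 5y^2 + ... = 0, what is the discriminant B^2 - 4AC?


The discriminant of a conic Ax^2 + Bxy + Cy^2 + ... = 0 is B^2 - 4AC.
B^2 = 0^2 = 0
4AC = 4*7*(-5) = -140
Discriminant = 0 + 140 = 140

140


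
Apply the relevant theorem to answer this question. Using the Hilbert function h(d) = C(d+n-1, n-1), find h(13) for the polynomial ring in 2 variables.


The Hilbert function for the polynomial ring in 2 variables is:
h(d) = C(d+n-1, n-1)
h(13) = C(13+2-1, 2-1) = C(14, 1)
= 14! / (1! * 13!)
= 14

14


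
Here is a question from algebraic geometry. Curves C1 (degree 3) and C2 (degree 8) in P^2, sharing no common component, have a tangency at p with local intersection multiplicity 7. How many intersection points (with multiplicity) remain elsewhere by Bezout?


By Bezout's theorem, the total intersection number is d1 * d2.
Total = 3 * 8 = 24
Intersection multiplicity at p = 7
Remaining intersections = 24 - 7 = 17

17


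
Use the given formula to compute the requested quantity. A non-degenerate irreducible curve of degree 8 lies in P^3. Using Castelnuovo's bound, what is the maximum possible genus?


Castelnuovo's bound: write d - 1 = m(r-1) + epsilon with 0 <= epsilon < r-1.
d - 1 = 8 - 1 = 7
r - 1 = 3 - 1 = 2
7 = 3*2 + 1, so m = 3, epsilon = 1
pi(d, r) = m(m-1)(r-1)/2 + m*epsilon
= 3*2*2/2 + 3*1
= 12/2 + 3
= 6 + 3 = 9

9


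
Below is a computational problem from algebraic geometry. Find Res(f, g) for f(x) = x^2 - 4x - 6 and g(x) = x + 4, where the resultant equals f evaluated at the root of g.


For Res(f, x - c), we evaluate f at x = c.
f(-4) = (-4)^2 - 4*(-4) - 6
= 16 + 16 - 6
= 32 - 6 = 26
Res(f, g) = 26

26


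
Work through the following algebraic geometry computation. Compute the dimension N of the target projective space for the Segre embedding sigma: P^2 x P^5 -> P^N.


The Segre embedding maps P^m x P^n into P^N via
all products of coordinates from each factor.
N = (m+1)(n+1) - 1
N = (2+1)(5+1) - 1
N = 3*6 - 1
N = 18 - 1 = 17

17


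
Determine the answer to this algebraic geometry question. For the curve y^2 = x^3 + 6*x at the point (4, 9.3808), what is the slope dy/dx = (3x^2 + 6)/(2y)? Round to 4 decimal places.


Using implicit differentiation of y^2 = x^3 + 6*x:
2y * dy/dx = 3x^2 + 6
dy/dx = (3x^2 + 6)/(2y)
Numerator: 3*4^2 + 6 = 54
Denominator: 2*9.3808 = 18.7616
dy/dx = 54/18.7616 = 2.8782

2.8782


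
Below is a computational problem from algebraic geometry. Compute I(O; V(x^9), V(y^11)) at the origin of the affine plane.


The intersection multiplicity of V(x^a) and V(y^b) at the origin is:
I(O; V(x^9), V(y^11)) = dim_k(k[x,y]/(x^9, y^11))
A basis for k[x,y]/(x^9, y^11) is the set of monomials x^i * y^j
where 0 <= i < 9 and 0 <= j < 11.
The number of such monomials is 9 * 11 = 99

99


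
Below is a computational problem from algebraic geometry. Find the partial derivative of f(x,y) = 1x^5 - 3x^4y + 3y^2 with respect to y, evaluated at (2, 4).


df/dy = (-3)*x^4 + 2*3*y^1
At (2,4): (-3)*2^4 + 2*3*4^1
= -48 + 24
= -24

-24


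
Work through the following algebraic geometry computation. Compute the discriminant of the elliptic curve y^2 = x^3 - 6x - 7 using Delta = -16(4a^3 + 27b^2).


Compute each component:
4a^3 = 4*(-6)^3 = 4*(-216) = -864
27b^2 = 27*(-7)^2 = 27*49 = 1323
4a^3 + 27b^2 = -864 + 1323 = 459
Delta = -16*459 = -7344

-7344


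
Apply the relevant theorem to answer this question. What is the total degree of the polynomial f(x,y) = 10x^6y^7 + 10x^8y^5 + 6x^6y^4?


Examine each term for its total degree (sum of exponents).
  Term '10x^6y^7' has total degree 6+7 = 13.
  Term '10x^8y^5' has total degree 8+5 = 13.
  Term '6x^6y^4' has total degree 6+4 = 10.
The maximum total degree among all terms is 13.

13


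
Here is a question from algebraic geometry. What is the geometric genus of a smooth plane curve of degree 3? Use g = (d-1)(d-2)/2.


Using the genus formula for smooth plane curves:
g = (d-1)(d-2)/2
g = (3-1)(3-2)/2
g = 2*1/2
g = 2/2 = 1

1


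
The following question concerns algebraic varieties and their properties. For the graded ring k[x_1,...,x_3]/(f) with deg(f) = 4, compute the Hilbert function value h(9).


For R = k[x_1,...,x_n]/(f) with f homogeneous of degree e:
The Hilbert series is (1 - t^e)/(1 - t)^n.
So h(d) = C(d+n-1, n-1) - C(d-e+n-1, n-1) for d >= e.
With n=3, e=4, d=9:
C(9+3-1, 3-1) = C(11, 2) = 55
C(9-4+3-1, 3-1) = C(7, 2) = 21
h(9) = 55 - 21 = 34

34


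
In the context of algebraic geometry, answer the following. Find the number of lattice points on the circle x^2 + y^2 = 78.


Systematically check integer values of x where x^2 <= 78.
For each valid x, check if 78 - x^2 is a perfect square.
Total integer solutions found: 0

0


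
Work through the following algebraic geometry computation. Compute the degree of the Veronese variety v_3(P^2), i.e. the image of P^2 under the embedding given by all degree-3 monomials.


The Veronese variety v_3(P^2) has degree d^r.
d^r = 3^2 = 9

9


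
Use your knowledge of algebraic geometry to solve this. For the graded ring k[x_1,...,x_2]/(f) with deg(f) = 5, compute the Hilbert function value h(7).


For R = k[x_1,...,x_n]/(f) with f homogeneous of degree e:
The Hilbert series is (1 - t^e)/(1 - t)^n.
So h(d) = C(d+n-1, n-1) - C(d-e+n-1, n-1) for d >= e.
With n=2, e=5, d=7:
C(7+2-1, 2-1) = C(8, 1) = 8
C(7-5+2-1, 2-1) = C(3, 1) = 3
h(7) = 8 - 3 = 5

5


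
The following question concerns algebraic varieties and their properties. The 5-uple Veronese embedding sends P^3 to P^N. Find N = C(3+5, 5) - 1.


The Veronese embedding v_d: P^n -> P^N maps each point to all
degree-d monomials in n+1 homogeneous coordinates.
N = C(n+d, d) - 1
N = C(3+5, 5) - 1
N = C(8, 5) - 1
C(8, 5) = 56
N = 56 - 1 = 55

55


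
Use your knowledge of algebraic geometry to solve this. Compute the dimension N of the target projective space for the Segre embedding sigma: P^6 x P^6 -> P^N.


The Segre embedding maps P^m x P^n into P^N via
all products of coordinates from each factor.
N = (m+1)(n+1) - 1
N = (6+1)(6+1) - 1
N = 7*7 - 1
N = 49 - 1 = 48

48


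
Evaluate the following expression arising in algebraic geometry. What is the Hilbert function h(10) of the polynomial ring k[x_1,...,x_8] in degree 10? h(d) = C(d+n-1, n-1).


The Hilbert function for the polynomial ring in 8 variables is:
h(d) = C(d+n-1, n-1)
h(10) = C(10+8-1, 8-1) = C(17, 7)
= 17! / (7! * 10!)
= 19448

19448


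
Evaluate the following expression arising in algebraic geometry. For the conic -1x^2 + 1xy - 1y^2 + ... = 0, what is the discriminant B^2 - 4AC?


The discriminant of a conic Ax^2 + Bxy + Cy^2 + ... = 0 is B^2 - 4AC.
B^2 = 1^2 = 1
4AC = 4*(-1)*(-1) = 4
Discriminant = 1 - 4 = -3

-3


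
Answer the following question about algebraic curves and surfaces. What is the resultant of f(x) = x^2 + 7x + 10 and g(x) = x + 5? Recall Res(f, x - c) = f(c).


For Res(f, x - c), we evaluate f at x = c.
f(-5) = (-5)^2 + 7*(-5) + 10
= 25 - 35 + 10
= -10 + 10 = 0
Res(f, g) = 0

0


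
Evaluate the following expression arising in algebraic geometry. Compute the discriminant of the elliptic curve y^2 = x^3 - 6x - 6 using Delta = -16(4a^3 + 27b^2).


Compute each component:
4a^3 = 4*(-6)^3 = 4*(-216) = -864
27b^2 = 27*(-6)^2 = 27*36 = 972
4a^3 + 27b^2 = -864 + 972 = 108
Delta = -16*108 = -1728

-1728


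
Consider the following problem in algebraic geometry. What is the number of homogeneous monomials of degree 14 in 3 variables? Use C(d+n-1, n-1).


The number of degree-14 monomials in 3 variables is C(d+n-1, n-1).
= C(14+3-1, 3-1) = C(16, 2)
= 120

120


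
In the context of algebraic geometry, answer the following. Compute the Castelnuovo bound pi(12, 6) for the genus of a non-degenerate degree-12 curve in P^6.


Castelnuovo's bound: write d - 1 = m(r-1) + epsilon with 0 <= epsilon < r-1.
d - 1 = 12 - 1 = 11
r - 1 = 6 - 1 = 5
11 = 2*5 + 1, so m = 2, epsilon = 1
pi(d, r) = m(m-1)(r-1)/2 + m*epsilon
= 2*1*5/2 + 2*1
= 10/2 + 2
= 5 + 2 = 7

7


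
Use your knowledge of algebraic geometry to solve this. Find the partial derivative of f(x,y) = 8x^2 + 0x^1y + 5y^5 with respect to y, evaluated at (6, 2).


df/dy = 0*x^1 + 5*5*y^4
At (6,2): 0*6^1 + 5*5*2^4
= 0 + 400
= 400

400


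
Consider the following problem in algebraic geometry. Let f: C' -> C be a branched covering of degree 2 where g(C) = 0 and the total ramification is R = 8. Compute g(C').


Riemann-Hurwitz formula: 2g' - 2 = d(2g - 2) + R
Given: d = 2, g = 0, R = 8
2g' - 2 = 2*(2*0 - 2) + 8
2g' - 2 = 2*(-2) + 8
2g' - 2 = -4 + 8 = 4
2g' = 6
g' = 3

3


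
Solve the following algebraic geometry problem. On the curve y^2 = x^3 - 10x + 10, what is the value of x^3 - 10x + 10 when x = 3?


Compute x^3 - 10x + 10 at x = 3:
x^3 = 3^3 = 27
(-10)*x = (-10)*3 = -30
Sum: 27 - 30 + 10 = 7

7


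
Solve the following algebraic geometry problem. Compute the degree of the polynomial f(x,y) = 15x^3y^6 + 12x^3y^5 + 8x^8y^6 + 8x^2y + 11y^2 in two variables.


Examine each term for its total degree (sum of exponents).
  Term '15x^3y^6' has total degree 3+6 = 9.
  Term '12x^3y^5' has total degree 3+5 = 8.
  Term '8x^8y^6' has total degree 8+6 = 14.
  Term '8x^2y' has total degree 2+1 = 3.
  Term '11y^2' has total degree 0+2 = 2.
The maximum total degree among all terms is 14.

14


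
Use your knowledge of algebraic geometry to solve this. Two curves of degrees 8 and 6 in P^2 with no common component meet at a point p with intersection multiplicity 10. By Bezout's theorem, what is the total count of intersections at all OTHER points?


By Bezout's theorem, the total intersection number is d1 * d2.
Total = 8 * 6 = 48
Intersection multiplicity at p = 10
Remaining intersections = 48 - 10 = 38

38


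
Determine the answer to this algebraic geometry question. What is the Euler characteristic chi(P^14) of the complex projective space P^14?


The complex projective space P^14 has one cell in each even real dimension 0, 2, ..., 28.
The cohomology groups are H^{2k}(P^14) = Z for k = 0,...,14, and 0 otherwise.
Euler characteristic = sum of Betti numbers = 1 per even-dimensional cohomology group.
chi(P^14) = 14 + 1 = 15

15


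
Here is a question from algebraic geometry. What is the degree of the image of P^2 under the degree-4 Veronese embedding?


The Veronese variety v_4(P^2) has degree d^r.
d^r = 4^2 = 16

16


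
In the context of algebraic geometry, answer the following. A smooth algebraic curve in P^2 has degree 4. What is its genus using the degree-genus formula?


Using the genus formula for smooth plane curves:
g = (d-1)(d-2)/2
g = (4-1)(4-2)/2
g = 3*2/2
g = 6/2 = 3

3


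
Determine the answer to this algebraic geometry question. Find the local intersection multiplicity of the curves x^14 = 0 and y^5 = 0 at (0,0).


The intersection multiplicity of V(x^a) and V(y^b) at the origin is:
I(O; V(x^14), V(y^5)) = dim_k(k[x,y]/(x^14, y^5))
A basis for k[x,y]/(x^14, y^5) is the set of monomials x^i * y^j
where 0 <= i < 14 and 0 <= j < 5.
The number of such monomials is 14 * 5 = 70

70


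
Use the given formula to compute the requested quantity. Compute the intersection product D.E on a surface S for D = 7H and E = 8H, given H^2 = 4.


Using bilinearity of the intersection pairing on a surface S:
(aH).(bH) = ab * (H.H)
We have H^2 = 4.
D.E = (7H).(8H) = 7*8*4
= 56*4
= 224

224


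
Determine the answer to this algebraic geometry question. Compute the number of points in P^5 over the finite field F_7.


P^5(F_7) has (q^(n+1) - 1)/(q - 1) points.
= 7^5 + 7^4 + 7^3 + 7^2 + 7^1 + 7^0
= 16807 + 2401 + 343 + 49 + 7 + 1
= 19608

19608


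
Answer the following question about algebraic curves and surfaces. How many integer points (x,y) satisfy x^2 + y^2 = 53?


Systematically check integer values of x where x^2 <= 53.
For each valid x, check if 53 - x^2 is a perfect square.
x=2: 53 - 4 = 49, sqrt = 7 (valid)
x=7: 53 - 49 = 4, sqrt = 2 (valid)
Total integer solutions found: 8

8


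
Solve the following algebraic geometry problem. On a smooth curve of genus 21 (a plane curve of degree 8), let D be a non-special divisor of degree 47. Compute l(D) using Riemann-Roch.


First, compute the genus of a smooth plane curve of degree 8:
g = (d-1)(d-2)/2 = (8-1)(8-2)/2 = 21
For a non-special divisor D (i.e., h^1(D) = 0), Riemann-Roch gives:
l(D) = deg(D) - g + 1
Since deg(D) = 47 >= 2g - 1 = 41, D is non-special.
l(D) = 47 - 21 + 1 = 27

27


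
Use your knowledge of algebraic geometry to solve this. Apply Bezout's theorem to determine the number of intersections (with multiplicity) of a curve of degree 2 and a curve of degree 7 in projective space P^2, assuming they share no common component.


Bezout's theorem states the intersection count equals the product of degrees.
Intersection count = 2 * 7 = 14

14


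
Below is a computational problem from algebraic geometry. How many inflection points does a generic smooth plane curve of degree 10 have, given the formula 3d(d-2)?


For a general smooth plane curve C of degree d, the inflection points are
the intersection of C with its Hessian curve, which has degree 3(d-2).
By Bezout, the total intersection number is d * 3(d-2) = 10 * 24 = 240.
For a general curve every flex is ordinary, so each contributes
multiplicity 1 to C·Hess(C), and the number of distinct inflection
points is 3d(d-2).
Inflection points = 3*10*(10-2) = 3*10*8 = 240

240


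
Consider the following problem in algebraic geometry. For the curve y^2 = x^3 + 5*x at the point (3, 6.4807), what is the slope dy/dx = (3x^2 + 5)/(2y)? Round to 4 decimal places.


Using implicit differentiation of y^2 = x^3 + 5*x:
2y * dy/dx = 3x^2 + 5
dy/dx = (3x^2 + 5)/(2y)
Numerator: 3*3^2 + 5 = 32
Denominator: 2*6.4807 = 12.9614
dy/dx = 32/12.9614 = 2.4689

2.4689


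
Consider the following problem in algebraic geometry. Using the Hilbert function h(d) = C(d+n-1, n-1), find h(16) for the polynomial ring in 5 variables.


The Hilbert function for the polynomial ring in 5 variables is:
h(d) = C(d+n-1, n-1)
h(16) = C(16+5-1, 5-1) = C(20, 4)
= 20! / (4! * 16!)
= 4845

4845


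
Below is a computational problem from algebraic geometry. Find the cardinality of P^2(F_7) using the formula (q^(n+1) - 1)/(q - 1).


P^2(F_7) has (q^(n+1) - 1)/(q - 1) points.
= 7^2 + 7^1 + 7^0
= 49 + 7 + 1
= 57

57


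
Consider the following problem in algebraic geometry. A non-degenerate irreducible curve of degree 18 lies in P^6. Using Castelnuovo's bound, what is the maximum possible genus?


Castelnuovo's bound: write d - 1 = m(r-1) + epsilon with 0 <= epsilon < r-1.
d - 1 = 18 - 1 = 17
r - 1 = 6 - 1 = 5
17 = 3*5 + 2, so m = 3, epsilon = 2
pi(d, r) = m(m-1)(r-1)/2 + m*epsilon
= 3*2*5/2 + 3*2
= 30/2 + 6
= 15 + 6 = 21

21


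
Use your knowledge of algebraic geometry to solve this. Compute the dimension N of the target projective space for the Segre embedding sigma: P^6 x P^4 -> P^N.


The Segre embedding maps P^m x P^n into P^N via
all products of coordinates from each factor.
N = (m+1)(n+1) - 1
N = (6+1)(4+1) - 1
N = 7*5 - 1
N = 35 - 1 = 34

34


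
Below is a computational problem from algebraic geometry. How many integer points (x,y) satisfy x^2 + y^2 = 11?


Systematically check integer values of x where x^2 <= 11.
For each valid x, check if 11 - x^2 is a perfect square.
Total integer solutions found: 0

0


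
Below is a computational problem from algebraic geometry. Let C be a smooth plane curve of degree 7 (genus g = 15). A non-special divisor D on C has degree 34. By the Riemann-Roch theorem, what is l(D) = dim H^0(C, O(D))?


First, compute the genus of a smooth plane curve of degree 7:
g = (d-1)(d-2)/2 = (7-1)(7-2)/2 = 15
For a non-special divisor D (i.e., h^1(D) = 0), Riemann-Roch gives:
l(D) = deg(D) - g + 1
Since deg(D) = 34 >= 2g - 1 = 29, D is non-special.
l(D) = 34 - 15 + 1 = 20

20


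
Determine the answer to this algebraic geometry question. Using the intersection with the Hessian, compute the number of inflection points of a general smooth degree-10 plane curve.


For a general smooth plane curve C of degree d, the inflection points are
the intersection of C with its Hessian curve, which has degree 3(d-2).
By Bezout, the total intersection number is d * 3(d-2) = 10 * 24 = 240.
For a general curve every flex is ordinary, so each contributes
multiplicity 1 to C·Hess(C), and the number of distinct inflection
points is 3d(d-2).
Inflection points = 3*10*(10-2) = 3*10*8 = 240

240


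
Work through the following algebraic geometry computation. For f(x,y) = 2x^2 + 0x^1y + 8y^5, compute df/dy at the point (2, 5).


df/dy = 0*x^1 + 5*8*y^4
At (2,5): 0*2^1 + 5*8*5^4
= 0 + 25000
= 25000

25000


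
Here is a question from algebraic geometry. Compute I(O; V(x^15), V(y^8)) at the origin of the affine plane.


The intersection multiplicity of V(x^a) and V(y^b) at the origin is:
I(O; V(x^15), V(y^8)) = dim_k(k[x,y]/(x^15, y^8))
A basis for k[x,y]/(x^15, y^8) is the set of monomials x^i * y^j
where 0 <= i < 15 and 0 <= j < 8.
The number of such monomials is 15 * 8 = 120

120


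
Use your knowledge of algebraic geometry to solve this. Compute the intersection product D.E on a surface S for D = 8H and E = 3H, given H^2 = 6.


Using bilinearity of the intersection pairing on a surface S:
(aH).(bH) = ab * (H.H)
We have H^2 = 6.
D.E = (8H).(3H) = 8*3*6
= 24*6
= 144

144


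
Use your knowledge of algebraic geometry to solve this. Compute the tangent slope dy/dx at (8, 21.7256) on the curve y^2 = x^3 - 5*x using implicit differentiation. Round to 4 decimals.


Using implicit differentiation of y^2 = x^3 - 5*x:
2y * dy/dx = 3x^2 - 5
dy/dx = (3x^2 - 5)/(2y)
Numerator: 3*8^2 - 5 = 187
Denominator: 2*21.7256 = 43.4512
dy/dx = 187/43.4512 = 4.3037

4.3037


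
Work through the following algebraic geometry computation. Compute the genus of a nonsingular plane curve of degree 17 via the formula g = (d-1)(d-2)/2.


Using the genus formula for smooth plane curves:
g = (d-1)(d-2)/2
g = (17-1)(17-2)/2
g = 16*15/2
g = 240/2 = 120

120


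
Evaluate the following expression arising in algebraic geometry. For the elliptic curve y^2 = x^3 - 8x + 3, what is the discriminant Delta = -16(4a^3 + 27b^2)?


Compute each component:
4a^3 = 4*(-8)^3 = 4*(-512) = -2048
27b^2 = 27*3^2 = 27*9 = 243
4a^3 + 27b^2 = -2048 + 243 = -1805
Delta = -16*(-1805) = 28880

28880


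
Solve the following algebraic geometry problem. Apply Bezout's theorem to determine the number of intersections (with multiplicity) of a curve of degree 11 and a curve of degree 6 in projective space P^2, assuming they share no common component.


Bezout's theorem states the intersection count equals the product of degrees.
Intersection count = 11 * 6 = 66

66


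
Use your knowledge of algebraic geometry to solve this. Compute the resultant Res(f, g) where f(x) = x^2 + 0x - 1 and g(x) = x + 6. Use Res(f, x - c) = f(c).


For Res(f, x - c), we evaluate f at x = c.
f(-6) = (-6)^2 + 0*(-6) - 1
= 36 + 0 - 1
= 36 - 1 = 35
Res(f, g) = 35

35


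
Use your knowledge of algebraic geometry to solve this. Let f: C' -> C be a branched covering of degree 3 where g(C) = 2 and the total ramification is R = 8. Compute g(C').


Riemann-Hurwitz formula: 2g' - 2 = d(2g - 2) + R
Given: d = 3, g = 2, R = 8
2g' - 2 = 3*(2*2 - 2) + 8
2g' - 2 = 3*2 + 8
2g' - 2 = 6 + 8 = 14
2g' = 16
g' = 8

8


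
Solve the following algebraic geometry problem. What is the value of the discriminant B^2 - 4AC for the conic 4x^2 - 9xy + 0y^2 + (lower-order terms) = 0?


The discriminant of a conic Ax^2 + Bxy + Cy^2 + ... = 0 is B^2 - 4AC.
B^2 = (-9)^2 = 81
4AC = 4*4*0 = 0
Discriminant = 81 + 0 = 81

81


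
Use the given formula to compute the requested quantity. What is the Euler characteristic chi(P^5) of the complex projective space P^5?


The complex projective space P^5 has one cell in each even real dimension 0, 2, ..., 10.
The cohomology groups are H^{2k}(P^5) = Z for k = 0,...,5, and 0 otherwise.
Euler characteristic = sum of Betti numbers = 1 per even-dimensional cohomology group.
chi(P^5) = 5 + 1 = 6

6


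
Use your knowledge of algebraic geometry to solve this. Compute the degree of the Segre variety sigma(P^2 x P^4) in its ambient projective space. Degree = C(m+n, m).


The degree of the Segre variety P^2 x P^4 is C(m+n, m).
= C(6, 2)
= 15

15


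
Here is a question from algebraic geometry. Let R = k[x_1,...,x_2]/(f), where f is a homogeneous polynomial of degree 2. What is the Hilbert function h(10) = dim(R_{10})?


For R = k[x_1,...,x_n]/(f) with f homogeneous of degree e:
The Hilbert series is (1 - t^e)/(1 - t)^n.
So h(d) = C(d+n-1, n-1) - C(d-e+n-1, n-1) for d >= e.
With n=2, e=2, d=10:
C(10+2-1, 2-1) = C(11, 1) = 11
C(10-2+2-1, 2-1) = C(9, 1) = 9
h(10) = 11 - 9 = 2

2


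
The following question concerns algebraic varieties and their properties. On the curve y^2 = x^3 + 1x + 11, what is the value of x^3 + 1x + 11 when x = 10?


Compute x^3 + 1x + 11 at x = 10:
x^3 = 10^3 = 1000
1*x = 1*10 = 10
Sum: 1000 + 10 + 11 = 1021

1021


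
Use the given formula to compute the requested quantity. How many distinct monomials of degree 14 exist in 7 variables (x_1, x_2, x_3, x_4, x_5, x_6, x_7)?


The number of degree-14 monomials in 7 variables is C(d+n-1, n-1).
= C(14+7-1, 7-1) = C(20, 6)
= 38760

38760


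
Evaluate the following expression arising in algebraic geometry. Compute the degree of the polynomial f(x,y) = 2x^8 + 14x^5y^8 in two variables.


Examine each term for its total degree (sum of exponents).
  Term '2x^8' has total degree 8+0 = 8.
  Term '14x^5y^8' has total degree 5+8 = 13.
The maximum total degree among all terms is 13.

13


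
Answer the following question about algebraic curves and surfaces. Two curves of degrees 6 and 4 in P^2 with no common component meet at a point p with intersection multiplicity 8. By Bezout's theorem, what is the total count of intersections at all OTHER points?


By Bezout's theorem, the total intersection number is d1 * d2.
Total = 6 * 4 = 24
Intersection multiplicity at p = 8
Remaining intersections = 24 - 8 = 16

16


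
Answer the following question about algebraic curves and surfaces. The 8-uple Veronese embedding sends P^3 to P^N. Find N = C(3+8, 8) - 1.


The Veronese embedding v_d: P^n -> P^N maps each point to all
degree-d monomials in n+1 homogeneous coordinates.
N = C(n+d, d) - 1
N = C(3+8, 8) - 1
N = C(11, 8) - 1
C(11, 8) = 165
N = 165 - 1 = 164

164


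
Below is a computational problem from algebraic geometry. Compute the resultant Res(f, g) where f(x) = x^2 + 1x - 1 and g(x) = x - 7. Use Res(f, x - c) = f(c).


For Res(f, x - c), we evaluate f at x = c.
f(7) = 7^2 + 1*7 - 1
= 49 + 7 - 1
= 56 - 1 = 55
Res(f, g) = 55

55


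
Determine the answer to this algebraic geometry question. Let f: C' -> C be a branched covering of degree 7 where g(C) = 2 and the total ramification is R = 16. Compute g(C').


Riemann-Hurwitz formula: 2g' - 2 = d(2g - 2) + R
Given: d = 7, g = 2, R = 16
2g' - 2 = 7*(2*2 - 2) + 16
2g' - 2 = 7*2 + 16
2g' - 2 = 14 + 16 = 30
2g' = 32
g' = 16

16


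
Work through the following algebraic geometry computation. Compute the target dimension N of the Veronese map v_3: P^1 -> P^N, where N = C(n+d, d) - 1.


The Veronese embedding v_d: P^n -> P^N maps each point to all
degree-d monomials in n+1 homogeneous coordinates.
N = C(n+d, d) - 1
N = C(1+3, 3) - 1
N = C(4, 3) - 1
C(4, 3) = 4
N = 4 - 1 = 3

3


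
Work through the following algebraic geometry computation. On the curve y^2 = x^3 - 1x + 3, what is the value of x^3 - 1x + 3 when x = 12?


Compute x^3 - 1x + 3 at x = 12:
x^3 = 12^3 = 1728
(-1)*x = (-1)*12 = -12
Sum: 1728 - 12 + 3 = 1719

1719


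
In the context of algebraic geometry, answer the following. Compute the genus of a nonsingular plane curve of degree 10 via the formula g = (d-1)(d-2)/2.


Using the genus formula for smooth plane curves:
g = (d-1)(d-2)/2
g = (10-1)(10-2)/2
g = 9*8/2
g = 72/2 = 36

36


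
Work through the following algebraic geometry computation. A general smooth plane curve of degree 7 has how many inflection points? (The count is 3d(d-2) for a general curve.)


For a general smooth plane curve C of degree d, the inflection points are
the intersection of C with its Hessian curve, which has degree 3(d-2).
By Bezout, the total intersection number is d * 3(d-2) = 7 * 15 = 105.
For a general curve every flex is ordinary, so each contributes
multiplicity 1 to C·Hess(C), and the number of distinct inflection
points is 3d(d-2).
Inflection points = 3*7*(7-2) = 3*7*5 = 105

105


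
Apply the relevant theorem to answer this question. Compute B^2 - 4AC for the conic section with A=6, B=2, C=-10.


The discriminant of a conic Ax^2 + Bxy + Cy^2 + ... = 0 is B^2 - 4AC.
B^2 = 2^2 = 4
4AC = 4*6*(-10) = -240
Discriminant = 4 + 240 = 244

244


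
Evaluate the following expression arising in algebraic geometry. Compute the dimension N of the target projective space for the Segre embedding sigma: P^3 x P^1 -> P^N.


The Segre embedding maps P^m x P^n into P^N via
all products of coordinates from each factor.
N = (m+1)(n+1) - 1
N = (3+1)(1+1) - 1
N = 4*2 - 1
N = 8 - 1 = 7

7


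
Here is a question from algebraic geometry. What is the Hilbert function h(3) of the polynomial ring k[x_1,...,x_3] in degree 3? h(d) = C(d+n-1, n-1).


The Hilbert function for the polynomial ring in 3 variables is:
h(d) = C(d+n-1, n-1)
h(3) = C(3+3-1, 3-1) = C(5, 2)
= 5! / (2! * 3!)
= 10

10


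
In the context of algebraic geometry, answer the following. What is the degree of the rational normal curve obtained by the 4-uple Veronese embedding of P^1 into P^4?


The rational normal curve in P^4 is the image of P^1 under the 4-uple Veronese.
A general hyperplane in P^4 pulls back to a degree-4 form on P^1, which has 4 zeros,
so the curve meets a general hyperplane in 4 points. Degree = 4.

4


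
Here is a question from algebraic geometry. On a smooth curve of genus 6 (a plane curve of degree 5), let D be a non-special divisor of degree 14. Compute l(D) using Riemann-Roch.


First, compute the genus of a smooth plane curve of degree 5:
g = (d-1)(d-2)/2 = (5-1)(5-2)/2 = 6
For a non-special divisor D (i.e., h^1(D) = 0), Riemann-Roch gives:
l(D) = deg(D) - g + 1
Since deg(D) = 14 >= 2g - 1 = 11, D is non-special.
l(D) = 14 - 6 + 1 = 9

9


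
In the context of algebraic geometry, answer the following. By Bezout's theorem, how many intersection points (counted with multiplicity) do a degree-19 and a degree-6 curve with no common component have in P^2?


Bezout's theorem states the intersection count equals the product of degrees.
Intersection count = 19 * 6 = 114

114


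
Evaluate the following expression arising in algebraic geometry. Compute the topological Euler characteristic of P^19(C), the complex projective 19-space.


The complex projective space P^19 has one cell in each even real dimension 0, 2, ..., 38.
The cohomology groups are H^{2k}(P^19) = Z for k = 0,...,19, and 0 otherwise.
Euler characteristic = sum of Betti numbers = 1 per even-dimensional cohomology group.
chi(P^19) = 19 + 1 = 20

20


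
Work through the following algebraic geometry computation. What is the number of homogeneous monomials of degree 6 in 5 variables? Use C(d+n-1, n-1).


The number of degree-6 monomials in 5 variables is C(d+n-1, n-1).
= C(6+5-1, 5-1) = C(10, 4)
= 210

210


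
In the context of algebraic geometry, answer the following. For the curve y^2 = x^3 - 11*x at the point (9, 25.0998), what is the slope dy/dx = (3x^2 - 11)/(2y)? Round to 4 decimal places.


Using implicit differentiation of y^2 = x^3 - 11*x:
2y * dy/dx = 3x^2 - 11
dy/dx = (3x^2 - 11)/(2y)
Numerator: 3*9^2 - 11 = 232
Denominator: 2*25.0998 = 50.1996
dy/dx = 232/50.1996 = 4.6216

4.6216


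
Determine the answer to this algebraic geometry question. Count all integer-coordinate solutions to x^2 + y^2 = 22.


Systematically check integer values of x where x^2 <= 22.
For each valid x, check if 22 - x^2 is a perfect square.
Total integer solutions found: 0

0


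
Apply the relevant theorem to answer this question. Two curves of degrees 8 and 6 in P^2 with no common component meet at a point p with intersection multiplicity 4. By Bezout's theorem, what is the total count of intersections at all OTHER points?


By Bezout's theorem, the total intersection number is d1 * d2.
Total = 8 * 6 = 48
Intersection multiplicity at p = 4
Remaining intersections = 48 - 4 = 44

44


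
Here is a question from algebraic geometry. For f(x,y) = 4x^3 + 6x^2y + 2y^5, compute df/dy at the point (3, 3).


df/dy = 6*x^2 + 5*2*y^4
At (3,3): 6*3^2 + 5*2*3^4
= 54 + 810
= 864

864


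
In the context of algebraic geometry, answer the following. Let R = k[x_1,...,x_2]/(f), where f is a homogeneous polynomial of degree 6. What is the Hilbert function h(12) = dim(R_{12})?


For R = k[x_1,...,x_n]/(f) with f homogeneous of degree e:
The Hilbert series is (1 - t^e)/(1 - t)^n.
So h(d) = C(d+n-1, n-1) - C(d-e+n-1, n-1) for d >= e.
With n=2, e=6, d=12:
C(12+2-1, 2-1) = C(13, 1) = 13
C(12-6+2-1, 2-1) = C(7, 1) = 7
h(12) = 13 - 7 = 6

6


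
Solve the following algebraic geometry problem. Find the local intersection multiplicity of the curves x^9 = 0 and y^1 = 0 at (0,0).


The intersection multiplicity of V(x^a) and V(y^b) at the origin is:
I(O; V(x^9), V(y^1)) = dim_k(k[x,y]/(x^9, y^1))
A basis for k[x,y]/(x^9, y^1) is the set of monomials x^i * y^j
where 0 <= i < 9 and 0 <= j < 1.
The number of such monomials is 9 * 1 = 9

9


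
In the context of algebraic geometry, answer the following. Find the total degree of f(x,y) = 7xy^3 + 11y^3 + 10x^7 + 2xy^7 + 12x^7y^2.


Examine each term for its total degree (sum of exponents).
  Term '7xy^3' has total degree 1+3 = 4.
  Term '11y^3' has total degree 0+3 = 3.
  Term '10x^7' has total degree 7+0 = 7.
  Term '2xy^7' has total degree 1+7 = 8.
  Term '12x^7y^2' has total degree 7+2 = 9.
The maximum total degree among all terms is 9.

9


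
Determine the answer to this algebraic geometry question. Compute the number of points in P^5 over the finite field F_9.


P^5(F_9) has (q^(n+1) - 1)/(q - 1) points.
= 9^5 + 9^4 + 9^3 + 9^2 + 9^1 + 9^0
= 59049 + 6561 + 729 + 81 + 9 + 1
= 66430

66430


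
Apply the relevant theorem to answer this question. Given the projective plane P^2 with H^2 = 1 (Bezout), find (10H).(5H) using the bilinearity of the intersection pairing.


Using bilinearity of the intersection pairing on the projective plane P^2:
(aH).(bH) = ab * (H.H)
We have H^2 = 1 (Bezout).
D.E = (10H).(5H) = 10*5*1
= 50*1
= 50

50


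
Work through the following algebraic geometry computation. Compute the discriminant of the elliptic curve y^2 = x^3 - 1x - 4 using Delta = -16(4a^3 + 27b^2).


Compute each component:
4a^3 = 4*(-1)^3 = 4*(-1) = -4
27b^2 = 27*(-4)^2 = 27*16 = 432
4a^3 + 27b^2 = -4 + 432 = 428
Delta = -16*428 = -6848

-6848


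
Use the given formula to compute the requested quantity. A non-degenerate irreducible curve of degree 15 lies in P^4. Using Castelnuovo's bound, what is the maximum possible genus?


Castelnuovo's bound: write d - 1 = m(r-1) + epsilon with 0 <= epsilon < r-1.
d - 1 = 15 - 1 = 14
r - 1 = 4 - 1 = 3
14 = 4*3 + 2, so m = 4, epsilon = 2
pi(d, r) = m(m-1)(r-1)/2 + m*epsilon
= 4*3*3/2 + 4*2
= 36/2 + 8
= 18 + 8 = 26

26


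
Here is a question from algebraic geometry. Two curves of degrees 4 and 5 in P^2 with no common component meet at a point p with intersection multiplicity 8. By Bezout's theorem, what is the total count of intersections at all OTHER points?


By Bezout's theorem, the total intersection number is d1 * d2.
Total = 4 * 5 = 20
Intersection multiplicity at p = 8
Remaining intersections = 20 - 8 = 12

12


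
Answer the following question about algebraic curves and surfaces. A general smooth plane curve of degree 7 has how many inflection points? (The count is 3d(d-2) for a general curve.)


For a general smooth plane curve C of degree d, the inflection points are
the intersection of C with its Hessian curve, which has degree 3(d-2).
By Bezout, the total intersection number is d * 3(d-2) = 7 * 15 = 105.
For a general curve every flex is ordinary, so each contributes
multiplicity 1 to C·Hess(C), and the number of distinct inflection
points is 3d(d-2).
Inflection points = 3*7*(7-2) = 3*7*5 = 105

105


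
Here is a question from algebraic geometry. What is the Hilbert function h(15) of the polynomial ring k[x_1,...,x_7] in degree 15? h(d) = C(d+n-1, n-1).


The Hilbert function for the polynomial ring in 7 variables is:
h(d) = C(d+n-1, n-1)
h(15) = C(15+7-1, 7-1) = C(21, 6)
= 21! / (6! * 15!)
= 54264

54264


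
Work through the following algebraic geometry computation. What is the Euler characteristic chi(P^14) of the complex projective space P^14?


The complex projective space P^14 has one cell in each even real dimension 0, 2, ..., 28.
The cohomology groups are H^{2k}(P^14) = Z for k = 0,...,14, and 0 otherwise.
Euler characteristic = sum of Betti numbers = 1 per even-dimensional cohomology group.
chi(P^14) = 14 + 1 = 15

15


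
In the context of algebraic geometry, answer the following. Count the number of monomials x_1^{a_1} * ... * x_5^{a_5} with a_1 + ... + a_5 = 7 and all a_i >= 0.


The number of degree-7 monomials in 5 variables is C(d+n-1, n-1).
= C(7+5-1, 5-1) = C(11, 4)
= 330

330


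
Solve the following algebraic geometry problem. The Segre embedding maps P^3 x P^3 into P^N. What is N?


The Segre embedding maps P^m x P^n into P^N via
all products of coordinates from each factor.
N = (m+1)(n+1) - 1
N = (3+1)(3+1) - 1
N = 4*4 - 1
N = 16 - 1 = 15

15


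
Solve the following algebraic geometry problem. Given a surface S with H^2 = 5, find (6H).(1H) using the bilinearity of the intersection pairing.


Using bilinearity of the intersection pairing on a surface S:
(aH).(bH) = ab * (H.H)
We have H^2 = 5.
D.E = (6H).(1H) = 6*1*5
= 6*5
= 30

30


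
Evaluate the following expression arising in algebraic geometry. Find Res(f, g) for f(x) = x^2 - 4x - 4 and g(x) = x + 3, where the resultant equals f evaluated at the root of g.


For Res(f, x - c), we evaluate f at x = c.
f(-3) = (-3)^2 - 4*(-3) - 4
= 9 + 12 - 4
= 21 - 4 = 17
Res(f, g) = 17

17
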